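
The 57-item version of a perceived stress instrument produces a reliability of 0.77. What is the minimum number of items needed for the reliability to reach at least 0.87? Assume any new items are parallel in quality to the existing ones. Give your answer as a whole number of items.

114

Spearman-Brown solved for the length factor n:
n = r_target (1 − r_old) / [ r_old (1 − r_target) ]
n = 0.87 × (1 − 0.77) / [ 0.77 × (1 − 0.87) ]
  = 0.2001 / 0.1001 = 1.9990
1.9990 × 57 = 113.94 → 114 items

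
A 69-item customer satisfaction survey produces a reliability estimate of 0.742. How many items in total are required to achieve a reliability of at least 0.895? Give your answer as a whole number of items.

205

Rearranging the Spearman-Brown formula for n,
n = r_target (1 − r_old) / [ r_old (1 − r_target) ]
n = [0.895 × 0.258] / [0.742 × 0.105]
n = 0.230910 / 0.077910 ≈ 2.9638
2.9638 × 69 = 204.50 → 205 items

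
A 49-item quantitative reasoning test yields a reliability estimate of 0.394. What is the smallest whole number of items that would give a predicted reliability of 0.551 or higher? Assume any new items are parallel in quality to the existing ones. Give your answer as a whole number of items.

n = 0.551 × (1 − 0.394) / [ 0.394 × (1 − 0.551) ]
n = 0.333906 / 0.176906 ≈ 1.8875
1.8875 × 49 = 92.49 → 93 items

93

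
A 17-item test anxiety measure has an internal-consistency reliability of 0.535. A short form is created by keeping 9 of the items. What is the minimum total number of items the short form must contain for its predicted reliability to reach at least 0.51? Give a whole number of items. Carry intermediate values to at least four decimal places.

16

First, r for the 9-item form: n = 9/17 = 0.5294, so r_9 = 0.5294·0.535/(1 + (0.5294 − 1)·0.535) = 0.3785
Length factor from the short form to reach 0.51: n' = 0.51(1 − 0.3785) / [0.3785(1 − 0.51)] ≈ 1.7090
Total items = 1.7090 × 9 = 15.38, rounded up to 16.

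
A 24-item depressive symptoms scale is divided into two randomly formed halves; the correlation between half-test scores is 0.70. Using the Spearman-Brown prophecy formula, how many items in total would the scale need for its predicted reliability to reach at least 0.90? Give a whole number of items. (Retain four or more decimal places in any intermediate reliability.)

47

r_full = 2(0.70)/(1 + 0.70) = 0.8235
n = r_tgt(1 − r_full) / [r_full(1 − r_tgt)] = 0.90 × 0.1765 / (0.8235 × 0.10) ≈ 1.9290
Required items = 1.9290 × 24 = 46.30, so 47 items.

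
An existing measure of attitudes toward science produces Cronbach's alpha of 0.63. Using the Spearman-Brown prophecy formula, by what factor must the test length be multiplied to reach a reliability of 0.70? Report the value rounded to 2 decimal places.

Rearranging the Spearman-Brown formula for n,
n = r*(1 − r) / [ r (1 − r*) ]
n = [0.70 × 0.37] / [0.63 × 0.30]
n = 0.2590 / 0.1890 ≈ 1.3704

1.37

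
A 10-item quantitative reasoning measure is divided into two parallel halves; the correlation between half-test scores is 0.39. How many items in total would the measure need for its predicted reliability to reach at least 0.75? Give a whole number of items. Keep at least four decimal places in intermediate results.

24

r_full = 2(0.39)/(1 + 0.39) = 0.5612
Solve Spearman-Brown for n: n = 0.75(1 − 0.5612) / [0.5612(1 − 0.75)] = 2.3457
Required items = 2.3457 × 10 = 23.46, so 24 items.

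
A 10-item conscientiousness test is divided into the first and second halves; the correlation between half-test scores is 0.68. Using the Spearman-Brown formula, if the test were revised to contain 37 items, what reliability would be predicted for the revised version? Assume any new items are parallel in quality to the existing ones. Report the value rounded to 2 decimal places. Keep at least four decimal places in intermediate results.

Spearman-Brown correction (n = 2): r_full = 2·0.68/(1 + 0.68) = 0.8095
Then adjust to 37 items: n = 37/10 = 3.7000
r_new = n·r_full / (1 + (n − 1)·r_full) = 2.9952 / 3.1857 ≈ 0.9402

0.94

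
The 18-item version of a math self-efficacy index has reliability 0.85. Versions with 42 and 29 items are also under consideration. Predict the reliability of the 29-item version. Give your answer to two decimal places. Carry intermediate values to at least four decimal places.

0.90

The 42-item form is not needed; work directly from the 18-item form with n = 29/18 = 1.6111.
r_{29} = n·r / (1 + (n − 1)·r) = 1.3694 / 1.5194 ≈ 0.9013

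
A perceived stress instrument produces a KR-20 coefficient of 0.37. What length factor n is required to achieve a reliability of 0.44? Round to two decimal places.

1.34

Spearman-Brown solved for the length factor n:
n = r_target (1 − r_old) / [ r_old (1 − r_target) ]
n = 0.44 × (1 − 0.37) / [ 0.37 × (1 − 0.44) ]
n = 0.2772 / 0.2072 ≈ 1.3378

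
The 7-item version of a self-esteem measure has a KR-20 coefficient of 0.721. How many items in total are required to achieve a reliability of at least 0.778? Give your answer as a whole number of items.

10

Invert Spearman-Brown to solve for n:
n = r*(1 − r) / [ r (1 − r*) ]
n = [0.778 × 0.279] / [0.721 × 0.222]
n = 0.217062 / 0.160062 ≈ 1.3561
Items needed = n × 7 = 1.3561 × 7 ≈ 9.49 → round up to 10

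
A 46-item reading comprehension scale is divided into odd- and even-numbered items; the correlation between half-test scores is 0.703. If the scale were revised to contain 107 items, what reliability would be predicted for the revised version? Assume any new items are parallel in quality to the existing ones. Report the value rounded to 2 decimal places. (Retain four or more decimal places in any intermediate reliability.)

Full-test reliability from the split-half r: r_full = 2(0.703)/(1 + 0.703) = 0.8256
Then adjust to 107 items: n = 107/46 = 2.3261
r_new = n·r_full / (1 + (n − 1)·r_full) = 1.9204 / 2.0948 ≈ 0.9167

0.92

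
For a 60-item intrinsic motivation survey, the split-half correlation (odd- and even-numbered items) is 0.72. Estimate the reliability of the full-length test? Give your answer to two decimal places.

0.84

The full test is twice the length of either half (n = 2).
r_full = 2(0.72) / (1 + 0.72)
       = 1.4400 / 1.7200 = 0.8372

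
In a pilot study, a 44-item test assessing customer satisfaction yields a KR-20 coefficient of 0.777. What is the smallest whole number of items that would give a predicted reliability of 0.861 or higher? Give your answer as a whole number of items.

79

Spearman-Brown solved for the length factor n:
n = r_target (1 − r_old) / [ r_old (1 − r_target) ]
n = [0.861 × 0.223] / [0.777 × 0.139]
  = 0.192003 / 0.108003 = 1.7778
Items needed = n × 44 = 1.7778 × 44 ≈ 78.22 → round up to 79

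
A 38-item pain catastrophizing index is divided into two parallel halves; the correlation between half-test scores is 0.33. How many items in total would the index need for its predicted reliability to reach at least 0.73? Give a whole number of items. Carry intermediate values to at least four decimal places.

Corrected full-test reliability: r_full = 2 × 0.33 / (1 + 0.33) ≈ 0.4962
Solve Spearman-Brown for n: n = 0.73(1 − 0.4962) / [0.4962(1 − 0.73)] = 2.7451
Items = 2.7451 × 38 ≈ 104.31 → 105

105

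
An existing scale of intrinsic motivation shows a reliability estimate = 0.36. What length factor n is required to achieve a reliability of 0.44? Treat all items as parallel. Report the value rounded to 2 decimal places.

1.40

n = [0.44 × 0.64] / [0.36 × 0.56]
n = 0.2816 / 0.2016 ≈ 1.3968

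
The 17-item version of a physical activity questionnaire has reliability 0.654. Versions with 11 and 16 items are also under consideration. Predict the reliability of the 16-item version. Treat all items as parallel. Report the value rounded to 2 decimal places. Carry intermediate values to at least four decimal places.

0.64

The 11-item form is not needed; work directly from the 17-item form with n = 16/17 = 0.9412.
r_{16} = n·r / (1 + (n − 1)·r) = 0.6155 / 0.9615 ≈ 0.6401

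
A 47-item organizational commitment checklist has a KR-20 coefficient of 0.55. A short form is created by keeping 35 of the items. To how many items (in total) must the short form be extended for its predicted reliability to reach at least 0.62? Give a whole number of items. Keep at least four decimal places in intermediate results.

Short-form reliability: n = 35/47 = 0.7447; r_35 = n·r/(1+(n−1)r) ≈ 0.4765
Length factor from the short form to reach 0.62: n' = 0.62(1 − 0.4765) / [0.4765(1 − 0.62)] ≈ 1.7925
Total items = 1.7925 × 35 = 62.74, rounded up to 63.

63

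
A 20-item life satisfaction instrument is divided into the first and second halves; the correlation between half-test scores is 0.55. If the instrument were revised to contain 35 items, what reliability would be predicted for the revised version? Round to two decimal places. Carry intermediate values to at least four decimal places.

0.81

First correct the split-half correlation to full-test reliability: r_full = 2 × 0.55 / (1 + 0.55) ≈ 0.7097
Length factor from 20 to 35 items: n = 35/20 = 1.7500
r_new = n·r_full / (1 + (n − 1)·r_full) = 1.2420 / 1.5323 ≈ 0.8105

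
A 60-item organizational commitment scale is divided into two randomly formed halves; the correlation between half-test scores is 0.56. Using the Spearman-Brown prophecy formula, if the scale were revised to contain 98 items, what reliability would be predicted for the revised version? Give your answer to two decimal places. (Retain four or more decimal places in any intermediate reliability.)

Spearman-Brown correction (n = 2): r_full = 2·0.56/(1 + 0.56) = 0.7179
Then adjust to 98 items: n = 98/60 = 1.6333
r_new = n·r_full / (1 + (n − 1)·r_full) = 1.1725 / 1.4546 ≈ 0.8061

0.81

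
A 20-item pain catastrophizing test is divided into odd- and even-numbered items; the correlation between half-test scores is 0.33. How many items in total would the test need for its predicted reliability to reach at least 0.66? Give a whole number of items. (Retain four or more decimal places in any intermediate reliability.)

40

r_full = 2(0.33)/(1 + 0.33) = 0.4962
Solve Spearman-Brown for n: n = 0.66(1 − 0.4962) / [0.4962(1 − 0.66)] = 1.9709
Items = 1.9709 × 20 ≈ 39.42 → 40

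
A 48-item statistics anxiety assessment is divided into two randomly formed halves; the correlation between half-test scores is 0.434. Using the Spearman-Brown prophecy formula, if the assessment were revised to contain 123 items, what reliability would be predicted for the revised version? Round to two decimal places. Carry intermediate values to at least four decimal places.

Full-test reliability from the split-half r: r_full = 2(0.434)/(1 + 0.434) = 0.6053
Length factor from 48 to 123 items: n = 123/48 = 2.5625
r_new = n·r_full / (1 + (n − 1)·r_full) = 1.5511 / 1.9458 ≈ 0.7972

0.80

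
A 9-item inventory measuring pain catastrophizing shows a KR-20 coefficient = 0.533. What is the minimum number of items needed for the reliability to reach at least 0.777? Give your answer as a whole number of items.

Rearranging the Spearman-Brown formula for n,
n = r*(1 − r) / [ r (1 − r*) ]
n = [0.777 × 0.467] / [0.533 × 0.223]
  = 0.362859 / 0.118859 = 3.0529
3.0529 × 9 = 27.48 → 28 items

28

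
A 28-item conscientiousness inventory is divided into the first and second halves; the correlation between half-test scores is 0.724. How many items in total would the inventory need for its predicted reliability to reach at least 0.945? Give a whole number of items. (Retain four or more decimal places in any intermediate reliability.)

Corrected full-test reliability: r_full = 2 × 0.724 / (1 + 0.724) ≈ 0.8399
n = r_tgt(1 − r_full) / [r_full(1 − r_tgt)] = 0.945 × 0.1601 / (0.8399 × 0.055) ≈ 3.2752
Required items = 3.2752 × 28 = 91.71, so 92 items.

92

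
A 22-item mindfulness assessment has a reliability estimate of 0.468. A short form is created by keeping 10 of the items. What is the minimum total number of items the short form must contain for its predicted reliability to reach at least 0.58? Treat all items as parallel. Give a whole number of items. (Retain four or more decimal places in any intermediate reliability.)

First, r for the 10-item form: n = 10/22 = 0.4545, so r_10 = 0.4545·0.468/(1 + (0.4545 − 1)·0.468) = 0.2856
Then solve for n' with r_old = 0.2856, r_target = 0.58: n' = 0.58(1 − 0.2856)/[0.2856(1 − 0.58)] = 3.4543
Items = 3.4543 × 10 ≈ 34.54 → 35

35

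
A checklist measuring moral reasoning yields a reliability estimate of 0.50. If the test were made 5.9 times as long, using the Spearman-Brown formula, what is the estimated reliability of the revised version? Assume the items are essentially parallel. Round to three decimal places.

r_new = (5.9 × 0.50) / (1 + (5.9 − 1) × 0.50)
     = 2.9500 / 3.4500 = 0.8551

0.855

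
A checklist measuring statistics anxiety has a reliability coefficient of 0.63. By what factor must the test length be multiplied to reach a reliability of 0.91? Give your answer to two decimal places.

5.94

Spearman-Brown solved for the length factor n:
n = r*(1 − r) / [ r (1 − r*) ]
n = [0.91 × 0.37] / [0.63 × 0.09]
  = 0.3367 / 0.0567 = 5.9383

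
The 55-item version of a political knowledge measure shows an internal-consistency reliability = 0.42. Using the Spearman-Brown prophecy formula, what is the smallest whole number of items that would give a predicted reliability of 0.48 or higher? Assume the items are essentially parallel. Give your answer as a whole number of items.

71

Rearranging the Spearman-Brown formula for n,
n = r_target (1 − r_old) / [ r_old (1 − r_target) ]
n = [0.48 × 0.58] / [0.42 × 0.52]
n = 0.2784 / 0.2184 ≈ 1.2747
1.2747 × 55 = 70.11 → 71 items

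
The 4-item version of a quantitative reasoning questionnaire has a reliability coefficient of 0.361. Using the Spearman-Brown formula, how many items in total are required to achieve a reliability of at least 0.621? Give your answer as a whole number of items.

12

n = 0.621 × (1 − 0.361) / [ 0.361 × (1 − 0.621) ]
  = 0.396819 / 0.136819 = 2.9003
Items needed = n × 4 = 2.9003 × 4 ≈ 11.60 → round up to 12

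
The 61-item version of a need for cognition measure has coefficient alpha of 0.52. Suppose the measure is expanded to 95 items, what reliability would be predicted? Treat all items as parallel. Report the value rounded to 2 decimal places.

n = 95/61 = 1.5574
Spearman-Brown: r_new = n·r / (1 + (n − 1)·r)
r_new = 1.5574·0.52 / [1 + (1.5574 − 1)·0.52]
     = 0.8098 / 1.2898 = 0.6278

0.63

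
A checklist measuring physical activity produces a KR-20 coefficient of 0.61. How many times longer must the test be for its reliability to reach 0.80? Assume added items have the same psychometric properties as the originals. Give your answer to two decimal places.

Spearman-Brown solved for the length factor n:
n = r*(1 − r) / [ r (1 − r*) ]
n = [0.80 × 0.39] / [0.61 × 0.20]
n = 0.3120 / 0.1220 ≈ 2.5574

2.56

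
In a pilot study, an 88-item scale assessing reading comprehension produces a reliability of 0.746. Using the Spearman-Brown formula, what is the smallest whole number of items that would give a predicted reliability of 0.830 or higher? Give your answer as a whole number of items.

147

Invert Spearman-Brown to solve for n:
n = r*(1 − r) / [ r (1 − r*) ]
n = [0.830 × 0.254] / [0.746 × 0.170]
  = 0.210820 / 0.126820 = 1.6624
So the test needs 1.6624 × 88 ≈ 146.29 items; rounding up, 147.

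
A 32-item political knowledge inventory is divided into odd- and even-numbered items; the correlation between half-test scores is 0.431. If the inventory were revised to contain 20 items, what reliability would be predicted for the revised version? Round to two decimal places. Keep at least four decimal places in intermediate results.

0.49

Spearman-Brown correction (n = 2): r_full = 2·0.431/(1 + 0.431) = 0.6024
Length factor from 32 to 20 items: n = 20/32 = 0.6250
r_new = n·r_full / (1 + (n − 1)·r_full) = 0.3765 / 0.7741 ≈ 0.4864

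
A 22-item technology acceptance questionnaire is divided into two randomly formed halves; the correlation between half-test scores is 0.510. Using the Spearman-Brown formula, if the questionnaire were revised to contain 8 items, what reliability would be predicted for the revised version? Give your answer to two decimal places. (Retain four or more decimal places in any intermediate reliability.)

Spearman-Brown correction (n = 2): r_full = 2·0.510/(1 + 0.510) = 0.6755
Then adjust to 8 items: n = 8/22 = 0.3636
r_new = n·r_full / (1 + (n − 1)·r_full) = 0.2456 / 0.5701 ≈ 0.4308

0.43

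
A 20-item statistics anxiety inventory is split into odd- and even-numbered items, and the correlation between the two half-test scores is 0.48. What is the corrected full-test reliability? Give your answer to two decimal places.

0.65

The full test is twice the length of either half (n = 2).
r_full = 2(0.48) / (1 + 0.48)
       = 0.9600 / 1.4800 = 0.6486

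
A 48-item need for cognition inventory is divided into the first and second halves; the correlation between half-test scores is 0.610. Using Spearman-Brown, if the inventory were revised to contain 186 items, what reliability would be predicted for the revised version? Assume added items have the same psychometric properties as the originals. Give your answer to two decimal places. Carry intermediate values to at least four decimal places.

Full-test reliability from the split-half r: r_full = 2(0.610)/(1 + 0.610) = 0.7578
Then adjust to 186 items: n = 186/48 = 3.8750
r_new = n·r_full / (1 + (n − 1)·r_full) = 2.9365 / 3.1787 ≈ 0.9238

0.92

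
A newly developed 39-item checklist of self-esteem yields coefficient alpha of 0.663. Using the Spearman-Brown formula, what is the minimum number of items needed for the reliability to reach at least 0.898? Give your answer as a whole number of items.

175

Invert Spearman-Brown to solve for n:
n = r_target (1 − r_old) / [ r_old (1 − r_target) ]
n = [0.898 × 0.337] / [0.663 × 0.102]
n = 0.302626 / 0.067626 ≈ 4.4750
4.4750 × 39 = 174.52 → 175 items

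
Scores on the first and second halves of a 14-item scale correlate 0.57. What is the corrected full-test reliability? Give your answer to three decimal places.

0.726

r_full = 2r_hh / (1 + r_hh) = 2 × 0.57 / (1 + 0.57)
r_full = 1.1400 / 1.5700 ≈ 0.7261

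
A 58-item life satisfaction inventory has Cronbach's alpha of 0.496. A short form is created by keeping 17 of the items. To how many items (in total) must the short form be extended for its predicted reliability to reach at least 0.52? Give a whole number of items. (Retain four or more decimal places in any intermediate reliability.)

Short-form reliability: n = 17/58 = 0.2931; r_17 = n·r/(1+(n−1)r) ≈ 0.2239
Length factor from the short form to reach 0.52: n' = 0.52(1 − 0.2239) / [0.2239(1 − 0.52)] ≈ 3.7551
Items = 3.7551 × 17 ≈ 63.84 → 64

64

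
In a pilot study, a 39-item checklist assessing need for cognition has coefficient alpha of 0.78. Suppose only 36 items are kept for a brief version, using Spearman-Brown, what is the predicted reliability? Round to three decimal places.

n = 36/39 = 0.9231
r_new = (0.9231 × 0.78) / (1 + (0.9231 − 1) × 0.78)
     = 0.7200 / 0.9400 = 0.7660

0.766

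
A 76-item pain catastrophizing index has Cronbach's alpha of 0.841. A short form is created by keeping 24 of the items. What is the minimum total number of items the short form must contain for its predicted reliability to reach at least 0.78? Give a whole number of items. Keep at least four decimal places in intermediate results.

First, r for the 24-item form: n = 24/76 = 0.3158, so r_24 = 0.3158·0.841/(1 + (0.3158 − 1)·0.841) = 0.6255
Then solve for n' with r_old = 0.6255, r_target = 0.78: n' = 0.78(1 − 0.6255)/[0.6255(1 − 0.78)] = 2.1227
Items = 2.1227 × 24 ≈ 50.94 → 51

51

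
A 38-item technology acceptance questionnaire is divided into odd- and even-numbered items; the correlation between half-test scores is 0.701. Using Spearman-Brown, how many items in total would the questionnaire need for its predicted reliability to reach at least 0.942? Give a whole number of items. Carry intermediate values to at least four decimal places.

Corrected full-test reliability: r_full = 2 × 0.701 / (1 + 0.701) ≈ 0.8242
Solve Spearman-Brown for n: n = 0.942(1 − 0.8242) / [0.8242(1 − 0.942)] = 3.4642
Items = 3.4642 × 38 ≈ 131.64 → 132

132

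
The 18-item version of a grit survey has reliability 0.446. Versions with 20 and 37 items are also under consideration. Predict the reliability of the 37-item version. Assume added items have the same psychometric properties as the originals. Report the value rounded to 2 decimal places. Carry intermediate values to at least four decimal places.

0.62

The 20-item form is not needed; work directly from the 18-item form with n = 37/18 = 2.0556.
r_{37} = n·r / (1 + (n − 1)·r) = 0.9168 / 1.4708 ≈ 0.6233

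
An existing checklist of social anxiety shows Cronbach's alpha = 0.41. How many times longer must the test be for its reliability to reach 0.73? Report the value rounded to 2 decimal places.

3.89

Rearranging the Spearman-Brown formula for n,
n = r_target (1 − r_old) / [ r_old (1 − r_target) ]
n = 0.73 × (1 − 0.41) / [ 0.41 × (1 − 0.73) ]
n = 0.4307 / 0.1107 ≈ 3.8907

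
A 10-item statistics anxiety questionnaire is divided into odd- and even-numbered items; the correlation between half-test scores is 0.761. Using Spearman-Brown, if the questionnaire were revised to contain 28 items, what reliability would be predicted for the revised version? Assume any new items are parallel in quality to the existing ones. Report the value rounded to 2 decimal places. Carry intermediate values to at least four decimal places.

0.95

Spearman-Brown correction (n = 2): r_full = 2·0.761/(1 + 0.761) = 0.8643
Length factor from 10 to 28 items: n = 28/10 = 2.8000
r_new = n·r_full / (1 + (n − 1)·r_full) = 2.4200 / 2.5557 ≈ 0.9469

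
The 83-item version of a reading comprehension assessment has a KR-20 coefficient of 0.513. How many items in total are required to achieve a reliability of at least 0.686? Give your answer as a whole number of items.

173

Invert Spearman-Brown to solve for n:
n = r*(1 − r) / [ r (1 − r*) ]
n = 0.686 × (1 − 0.513) / [ 0.513 × (1 − 0.686) ]
n = 0.334082 / 0.161082 ≈ 2.0740
2.0740 × 83 = 172.14 → 173 items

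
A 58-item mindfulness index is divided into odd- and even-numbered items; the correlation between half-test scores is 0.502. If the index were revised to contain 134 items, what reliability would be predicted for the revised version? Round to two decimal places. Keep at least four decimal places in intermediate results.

Full-test reliability from the split-half r: r_full = 2(0.502)/(1 + 0.502) = 0.6684
Then adjust to 134 items: n = 134/58 = 2.3103
r_new = n·r_full / (1 + (n − 1)·r_full) = 1.5442 / 1.8758 ≈ 0.8232

0.82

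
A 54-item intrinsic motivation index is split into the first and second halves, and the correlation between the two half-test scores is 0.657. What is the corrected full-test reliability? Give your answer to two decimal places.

Apply the Spearman-Brown correction with n = 2:
r_full = 2r_hh / (1 + r_hh) = 2 × 0.657 / (1 + 0.657)
       = 1.3140 / 1.6570 = 0.7930

0.79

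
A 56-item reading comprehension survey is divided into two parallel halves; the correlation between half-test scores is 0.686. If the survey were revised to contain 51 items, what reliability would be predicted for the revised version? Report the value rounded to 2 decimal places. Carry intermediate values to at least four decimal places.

0.80

Full-test reliability from the split-half r: r_full = 2(0.686)/(1 + 0.686) = 0.8138
Length factor from 56 to 51 items: n = 51/56 = 0.9107
r_new = n·r_full / (1 + (n − 1)·r_full) = 0.7411 / 0.9273 ≈ 0.7992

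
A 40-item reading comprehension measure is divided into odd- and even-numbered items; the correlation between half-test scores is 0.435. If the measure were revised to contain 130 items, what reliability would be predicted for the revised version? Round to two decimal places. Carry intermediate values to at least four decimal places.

Full-test reliability from the split-half r: r_full = 2(0.435)/(1 + 0.435) = 0.6063
Then adjust to 130 items: n = 130/40 = 3.2500
r_new = n·r_full / (1 + (n − 1)·r_full) = 1.9705 / 2.3642 ≈ 0.8335

0.83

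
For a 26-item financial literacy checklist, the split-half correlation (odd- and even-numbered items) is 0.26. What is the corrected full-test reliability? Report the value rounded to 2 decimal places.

0.41

Apply the Spearman-Brown correction with n = 2:
r_full = 2(0.26) / (1 + 0.26)
       = 0.5200 / 1.2600 = 0.4127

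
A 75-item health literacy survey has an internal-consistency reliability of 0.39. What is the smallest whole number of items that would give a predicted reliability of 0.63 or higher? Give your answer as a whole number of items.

200

n = 0.63 × (1 − 0.39) / [ 0.39 × (1 − 0.63) ]
n = 0.3843 / 0.1443 ≈ 2.6632
Items needed = n × 75 = 2.6632 × 75 ≈ 199.74 → round up to 200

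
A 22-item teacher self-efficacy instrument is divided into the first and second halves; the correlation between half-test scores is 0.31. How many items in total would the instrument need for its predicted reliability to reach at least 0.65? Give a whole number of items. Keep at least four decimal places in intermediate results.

Corrected full-test reliability: r_full = 2 × 0.31 / (1 + 0.31) ≈ 0.4733
Solve Spearman-Brown for n: n = 0.65(1 − 0.4733) / [0.4733(1 − 0.65)] = 2.0667
Items = 2.0667 × 22 ≈ 45.47 → 46

46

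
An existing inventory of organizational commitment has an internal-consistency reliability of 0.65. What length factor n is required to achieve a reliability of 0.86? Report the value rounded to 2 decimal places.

Invert Spearman-Brown to solve for n:
n = r_target (1 − r_old) / [ r_old (1 − r_target) ]
n = [0.86 × 0.35] / [0.65 × 0.14]
  = 0.3010 / 0.0910 = 3.3077

3.31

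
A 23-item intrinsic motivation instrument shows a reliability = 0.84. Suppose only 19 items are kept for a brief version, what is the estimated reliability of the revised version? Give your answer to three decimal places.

0.813

Length ratio n = 19/23 = 0.8261
Spearman-Brown: r_new = n·r / (1 + (n − 1)·r)
r_new = 0.8261·0.84 / [1 + (0.8261 − 1)·0.84]
r_new = 0.6939 / 0.8539 ≈ 0.8126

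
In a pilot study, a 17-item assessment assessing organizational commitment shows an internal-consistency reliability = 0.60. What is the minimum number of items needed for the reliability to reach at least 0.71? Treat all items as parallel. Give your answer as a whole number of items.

n = 0.71 × (1 − 0.60) / [ 0.60 × (1 − 0.71) ]
  = 0.2840 / 0.1740 = 1.6322
Items needed = n × 17 = 1.6322 × 17 ≈ 27.75 → round up to 28

28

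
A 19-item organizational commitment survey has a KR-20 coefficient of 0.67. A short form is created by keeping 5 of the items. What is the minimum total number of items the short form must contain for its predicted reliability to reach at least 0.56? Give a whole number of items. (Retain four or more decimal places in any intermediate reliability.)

First, r for the 5-item form: n = 5/19 = 0.2632, so r_5 = 0.2632·0.67/(1 + (0.2632 − 1)·0.67) = 0.3483
Length factor from the short form to reach 0.56: n' = 0.56(1 − 0.3483) / [0.3483(1 − 0.56)] ≈ 2.3814
Items = 2.3814 × 5 ≈ 11.91 → 12

12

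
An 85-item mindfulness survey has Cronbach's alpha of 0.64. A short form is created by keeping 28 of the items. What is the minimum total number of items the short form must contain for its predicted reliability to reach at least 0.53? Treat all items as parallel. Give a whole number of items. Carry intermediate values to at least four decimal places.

First, r for the 28-item form: n = 28/85 = 0.3294, so r_28 = 0.3294·0.64/(1 + (0.3294 − 1)·0.64) = 0.3693
Length factor from the short form to reach 0.53: n' = 0.53(1 − 0.3693) / [0.3693(1 − 0.53)] ≈ 1.9258
Items = 1.9258 × 28 ≈ 53.92 → 54

54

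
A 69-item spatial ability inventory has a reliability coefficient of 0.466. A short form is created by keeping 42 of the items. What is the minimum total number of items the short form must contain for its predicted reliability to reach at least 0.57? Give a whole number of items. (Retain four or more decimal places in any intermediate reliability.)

Short-form reliability: n = 42/69 = 0.6087; r_42 = n·r/(1+(n−1)r) ≈ 0.3469
Length factor from the short form to reach 0.57: n' = 0.57(1 − 0.3469) / [0.3469(1 − 0.57)] ≈ 2.4956
Total items = 2.4956 × 42 = 104.82, rounded up to 105.

105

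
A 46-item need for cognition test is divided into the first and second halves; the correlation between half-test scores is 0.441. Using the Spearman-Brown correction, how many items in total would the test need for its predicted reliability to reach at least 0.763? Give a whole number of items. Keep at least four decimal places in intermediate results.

Corrected full-test reliability: r_full = 2 × 0.441 / (1 + 0.441) ≈ 0.6121
n = r_tgt(1 − r_full) / [r_full(1 − r_tgt)] = 0.763 × 0.3879 / (0.6121 × 0.237) ≈ 2.0402
Items = 2.0402 × 46 ≈ 93.85 → 94

94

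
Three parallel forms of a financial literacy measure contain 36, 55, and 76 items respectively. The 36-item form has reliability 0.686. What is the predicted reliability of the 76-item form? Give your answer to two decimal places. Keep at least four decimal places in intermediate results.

0.82

Only the ratio of lengths matters: n = 76/36 = 2.1111
r_{76} = n·r / (1 + (n − 1)·r) = 1.4482 / 1.7622 ≈ 0.8218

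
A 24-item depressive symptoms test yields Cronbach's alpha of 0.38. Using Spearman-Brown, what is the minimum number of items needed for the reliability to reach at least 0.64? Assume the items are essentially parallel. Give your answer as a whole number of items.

n = [0.64 × 0.62] / [0.38 × 0.36]
n = 0.3968 / 0.1368 ≈ 2.9006
2.9006 × 24 = 69.61 → 70 items

70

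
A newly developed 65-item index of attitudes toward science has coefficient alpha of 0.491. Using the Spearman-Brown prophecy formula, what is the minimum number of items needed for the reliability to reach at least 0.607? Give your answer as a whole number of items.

105

n = 0.607 × (1 − 0.491) / [ 0.491 × (1 − 0.607) ]
  = 0.308963 / 0.192963 = 1.6012
Items needed = n × 65 = 1.6012 × 65 ≈ 104.08 → round up to 105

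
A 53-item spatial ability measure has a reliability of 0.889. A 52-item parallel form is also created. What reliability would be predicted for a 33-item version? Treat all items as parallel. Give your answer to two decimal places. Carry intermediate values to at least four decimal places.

Only the ratio of lengths matters: n = 33/53 = 0.6226
r_{33} = n·r / (1 + (n − 1)·r) = 0.5535 / 0.6645 ≈ 0.8330

0.83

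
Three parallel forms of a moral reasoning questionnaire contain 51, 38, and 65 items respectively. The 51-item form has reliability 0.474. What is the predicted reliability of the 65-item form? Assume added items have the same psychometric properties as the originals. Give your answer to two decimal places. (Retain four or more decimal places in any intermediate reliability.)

0.53

The 38-item form is not needed; work directly from the 51-item form with n = 65/51 = 1.2745.
r_{65} = n·r / (1 + (n − 1)·r) = 0.6041 / 1.1301 ≈ 0.5346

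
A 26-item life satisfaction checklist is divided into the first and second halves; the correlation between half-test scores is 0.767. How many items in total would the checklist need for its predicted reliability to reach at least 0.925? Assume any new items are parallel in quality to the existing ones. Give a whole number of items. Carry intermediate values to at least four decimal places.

Corrected full-test reliability: r_full = 2 × 0.767 / (1 + 0.767) ≈ 0.8681
Solve Spearman-Brown for n: n = 0.925(1 − 0.8681) / [0.8681(1 − 0.925)] = 1.8739
Items = 1.8739 × 26 ≈ 48.72 → 49

49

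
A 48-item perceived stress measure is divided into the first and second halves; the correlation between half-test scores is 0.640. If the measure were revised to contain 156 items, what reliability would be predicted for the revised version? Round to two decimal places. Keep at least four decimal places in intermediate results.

0.92

First correct the split-half correlation to full-test reliability: r_full = 2 × 0.640 / (1 + 0.640) ≈ 0.7805
Length factor from 48 to 156 items: n = 156/48 = 3.2500
r_new = n·r_full / (1 + (n − 1)·r_full) = 2.5366 / 2.7561 ≈ 0.9204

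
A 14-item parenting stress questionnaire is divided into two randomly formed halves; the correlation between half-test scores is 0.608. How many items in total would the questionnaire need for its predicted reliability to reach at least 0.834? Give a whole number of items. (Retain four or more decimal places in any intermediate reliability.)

23

r_full = 2(0.608)/(1 + 0.608) = 0.7562
Solve Spearman-Brown for n: n = 0.834(1 − 0.7562) / [0.7562(1 − 0.834)] = 1.6198
Items = 1.6198 × 14 ≈ 22.68 → 23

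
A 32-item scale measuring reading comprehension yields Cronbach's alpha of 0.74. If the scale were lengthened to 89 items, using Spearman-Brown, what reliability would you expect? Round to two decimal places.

0.89

Length ratio n = 89/32 = 2.7812
r_new = (2.7812 × 0.74) / (1 + (2.7812 − 1) × 0.74)
r_new = 2.0581 / 2.3181 ≈ 0.8878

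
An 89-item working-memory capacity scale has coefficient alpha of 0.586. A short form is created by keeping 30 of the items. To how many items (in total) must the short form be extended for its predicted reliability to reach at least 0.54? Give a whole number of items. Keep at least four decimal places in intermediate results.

First, r for the 30-item form: n = 30/89 = 0.3371, so r_30 = 0.3371·0.586/(1 + (0.3371 − 1)·0.586) = 0.3230
Then solve for n' with r_old = 0.3230, r_target = 0.54: n' = 0.54(1 − 0.3230)/[0.3230(1 − 0.54)] = 2.4605
Total items = 2.4605 × 30 = 73.81, rounded up to 74.

74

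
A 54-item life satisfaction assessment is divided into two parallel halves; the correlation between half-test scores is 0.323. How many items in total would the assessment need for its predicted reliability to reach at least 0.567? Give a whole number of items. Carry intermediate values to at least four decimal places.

75

r_full = 2(0.323)/(1 + 0.323) = 0.4883
Solve Spearman-Brown for n: n = 0.567(1 − 0.4883) / [0.4883(1 − 0.567)] = 1.3722
Required items = 1.3722 × 54 = 74.10, so 75 items.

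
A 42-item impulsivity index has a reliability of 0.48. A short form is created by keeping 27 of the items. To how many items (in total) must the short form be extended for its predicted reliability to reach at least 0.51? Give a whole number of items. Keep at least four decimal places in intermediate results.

48

Short-form reliability: n = 27/42 = 0.6429; r_27 = n·r/(1+(n−1)r) ≈ 0.3724
Then solve for n' with r_old = 0.3724, r_target = 0.51: n' = 0.51(1 − 0.3724)/[0.3724(1 − 0.51)] = 1.7541
Items = 1.7541 × 27 ≈ 47.36 → 48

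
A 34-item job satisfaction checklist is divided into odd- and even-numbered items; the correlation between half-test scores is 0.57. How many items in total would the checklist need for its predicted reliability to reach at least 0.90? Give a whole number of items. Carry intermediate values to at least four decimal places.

r_full = 2(0.57)/(1 + 0.57) = 0.7261
n = r_tgt(1 − r_full) / [r_full(1 − r_tgt)] = 0.90 × 0.2739 / (0.7261 × 0.10) ≈ 3.3950
Items = 3.3950 × 34 ≈ 115.43 → 116

116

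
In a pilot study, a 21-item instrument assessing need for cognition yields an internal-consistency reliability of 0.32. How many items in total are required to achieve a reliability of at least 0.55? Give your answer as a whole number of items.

Spearman-Brown solved for the length factor n:
n = r_target (1 − r_old) / [ r_old (1 − r_target) ]
n = [0.55 × 0.68] / [0.32 × 0.45]
  = 0.3740 / 0.1440 = 2.5972
2.5972 × 21 = 54.54 → 55 items

55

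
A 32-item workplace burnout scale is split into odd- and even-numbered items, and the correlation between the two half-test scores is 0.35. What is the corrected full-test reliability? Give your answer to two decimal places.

0.52

The full test is twice the length of either half (n = 2).
r_full = 2r_hh / (1 + r_hh) = 2 × 0.35 / (1 + 0.35)
r_full = 0.7000 / 1.3500 ≈ 0.5185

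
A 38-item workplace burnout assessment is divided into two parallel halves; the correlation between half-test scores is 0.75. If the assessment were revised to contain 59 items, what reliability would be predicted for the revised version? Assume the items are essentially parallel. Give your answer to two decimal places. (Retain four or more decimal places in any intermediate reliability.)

0.90

Full-test reliability from the split-half r: r_full = 2(0.75)/(1 + 0.75) = 0.8571
Length factor from 38 to 59 items: n = 59/38 = 1.5526
r_new = n·r_full / (1 + (n − 1)·r_full) = 1.3307 / 1.4736 ≈ 0.9030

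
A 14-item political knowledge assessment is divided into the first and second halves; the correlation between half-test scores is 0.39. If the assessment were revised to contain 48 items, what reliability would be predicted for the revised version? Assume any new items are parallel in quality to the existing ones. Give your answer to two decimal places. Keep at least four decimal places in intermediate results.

Spearman-Brown correction (n = 2): r_full = 2·0.39/(1 + 0.39) = 0.5612
Length factor from 14 to 48 items: n = 48/14 = 3.4286
r_new = n·r_full / (1 + (n − 1)·r_full) = 1.9241 / 2.3629 ≈ 0.8143

0.81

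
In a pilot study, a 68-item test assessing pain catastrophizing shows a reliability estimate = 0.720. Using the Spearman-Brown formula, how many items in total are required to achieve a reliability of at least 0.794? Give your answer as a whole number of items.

102

Spearman-Brown solved for the length factor n:
n = r_target (1 − r_old) / [ r_old (1 − r_target) ]
n = [0.794 × 0.280] / [0.720 × 0.206]
  = 0.222320 / 0.148320 = 1.4989
So the test needs 1.4989 × 68 ≈ 101.93 items; rounding up, 102.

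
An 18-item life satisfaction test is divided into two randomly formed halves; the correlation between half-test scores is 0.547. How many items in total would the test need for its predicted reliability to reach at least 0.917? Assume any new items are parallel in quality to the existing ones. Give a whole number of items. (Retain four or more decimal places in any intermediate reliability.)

Corrected full-test reliability: r_full = 2 × 0.547 / (1 + 0.547) ≈ 0.7072
Solve Spearman-Brown for n: n = 0.917(1 − 0.7072) / [0.7072(1 − 0.917)] = 4.5743
Items = 4.5743 × 18 ≈ 82.34 → 83

83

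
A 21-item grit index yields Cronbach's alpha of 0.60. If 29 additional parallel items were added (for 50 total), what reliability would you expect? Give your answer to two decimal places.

n = 50/21 = 2.381
Apply the Spearman-Brown prophecy formula, r' = nr / [1 + (n − 1)r]:
r_new = 2.381·0.60 / [1 + (2.381 − 1)·0.60]
r_new = 1.4286 / 1.8286 ≈ 0.7813

0.78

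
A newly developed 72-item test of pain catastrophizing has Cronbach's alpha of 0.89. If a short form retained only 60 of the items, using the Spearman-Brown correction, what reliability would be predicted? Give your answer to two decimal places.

0.87

The new length is 60/72 = 0.8333 times the old.
r_new = 0.8333·0.89 / [1 + (0.8333 − 1)·0.89]
r_new = 0.7416 / 0.8516 ≈ 0.8708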